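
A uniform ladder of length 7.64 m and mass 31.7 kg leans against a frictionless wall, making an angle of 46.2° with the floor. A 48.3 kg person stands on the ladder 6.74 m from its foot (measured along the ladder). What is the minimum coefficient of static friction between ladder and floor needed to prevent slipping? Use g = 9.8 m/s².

Take moments about the foot of the ladder.
Ladder weight 31.7×9.8 = 310.7 N acts at 3.82 m along the ladder; its horizontal arm is 3.82·cos46.2° = 2.644 m → τ = 821.5 N·m clockwise.
Person: 48.3×9.8 = 473.3 N at 6.74 m → arm 4.665 m → τ = 2208 N·m clockwise.
Wall normal N acts horizontally at the top; its moment arm is the height L sinθ = 7.64·sin46.2° = 5.514 m, counterclockwise.
Στ = 0 ⇒ N × 5.514 = 3030 ⇒ N = 549.5 N.
ΣFx = 0 ⇒ f = N_wall = 549.5 N. ΣFy = 0 ⇒ N_floor = 784 N.
μ_min = f / N_floor = 549.5 / 784 = 0.701.

μ_min ≈ 0.701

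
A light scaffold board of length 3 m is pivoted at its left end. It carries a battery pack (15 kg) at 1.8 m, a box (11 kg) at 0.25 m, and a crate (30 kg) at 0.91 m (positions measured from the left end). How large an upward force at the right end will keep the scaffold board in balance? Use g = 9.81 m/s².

F ≈ 187 N

About the left end:
Battery pack: 15 × 9.81 = 147.2 N down at 1.8 m → arm 1.8 m, τ = 147.2 × 1.8 = 265 N·m clockwise.
Box: 11 × 9.81 = 107.9 N down at 0.25 m → arm 0.25 m, τ = 107.9 × 0.25 = 26.98 N·m clockwise.
Crate: 30 × 9.81 = 294.3 N down at 0.91 m → arm 0.91 m, τ = 294.3 × 0.91 = 267.8 N·m clockwise.
Net moment of the loads = 559.8 N·m clockwise.
The upward force F acts at the right end, arm 3 m, giving F × 3 counterclockwise.
Balancing moments: F × 3 = 559.8, giving F = 559.8 / 3 = 187 N.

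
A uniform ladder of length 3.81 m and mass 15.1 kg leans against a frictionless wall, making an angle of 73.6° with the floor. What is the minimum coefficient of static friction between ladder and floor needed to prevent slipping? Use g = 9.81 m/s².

Take moments about the foot of the ladder.
Ladder weight 15.1×9.81 = 148.1 N acts at 1.905 m along the ladder; its horizontal arm is 1.905·cos73.6° = 0.5379 m → τ = 79.66 N·m clockwise.
Wall normal N acts horizontally at the top; its moment arm is the height L sinθ = 3.81·sin73.6° = 3.655 m, counterclockwise.
Στ = 0 ⇒ N × 3.655 = 79.66 ⇒ N = 21.79 N.
ΣFx = 0 ⇒ f = N_wall = 21.79 N. ΣFy = 0 ⇒ N_floor = 148.1 N.
μ_min = f / N_floor = 21.79 / 148.1 = 0.147.

μ_min ≈ 0.147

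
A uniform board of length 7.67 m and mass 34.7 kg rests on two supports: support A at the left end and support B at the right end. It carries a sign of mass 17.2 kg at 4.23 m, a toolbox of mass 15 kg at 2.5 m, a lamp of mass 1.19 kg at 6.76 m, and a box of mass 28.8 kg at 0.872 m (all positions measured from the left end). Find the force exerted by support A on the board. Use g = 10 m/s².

R_A ≈ 608 N

Taking torques about support B:
Beam weight: 34.7 × 10 = 347 N down at 3.835 m → arm 3.835 m, τ = 347 × 3.835 = 1331 N·m counterclockwise.
Sign: 17.2 × 10 = 172 N down at 4.23 m → arm 3.44 m, τ = 172 × 3.44 = 591.7 N·m counterclockwise.
Toolbox: 15 × 10 = 150 N down at 2.5 m → arm 5.17 m, τ = 150 × 5.17 = 775.5 N·m counterclockwise.
Lamp: 1.19 × 10 = 11.9 N down at 6.76 m → arm 0.91 m, τ = 11.9 × 0.91 = 10.83 N·m counterclockwise.
Box: 28.8 × 10 = 288 N down at 0.872 m → arm 6.798 m, τ = 288 × 6.798 = 1958 N·m counterclockwise.
Net load moment about support B = 4667 N·m counterclockwise.
Reaction R at support A is upward at 0 m, arm 7.67 m → moment R × 7.67 clockwise.
For rotational equilibrium, R × 7.67 = 4667, so R = 608 N.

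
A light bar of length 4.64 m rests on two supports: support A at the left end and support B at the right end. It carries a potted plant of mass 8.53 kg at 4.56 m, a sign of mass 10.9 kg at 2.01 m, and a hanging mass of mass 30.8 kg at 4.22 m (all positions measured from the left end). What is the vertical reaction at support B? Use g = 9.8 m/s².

Choose support A as the axis so its reaction then has zero moment arm.
Potted plant: 8.53 × 9.8 = 83.59 N down at 4.56 m → arm 4.56 m, τ = 83.59 × 4.56 = 381.2 N·m clockwise.
Sign: 10.9 × 9.8 = 106.8 N down at 2.01 m → arm 2.01 m, τ = 106.8 × 2.01 = 214.7 N·m clockwise.
Hanging mass: 30.8 × 9.8 = 301.8 N down at 4.22 m → arm 4.22 m, τ = 301.8 × 4.22 = 1274 N·m clockwise.
Net load moment about support A = 1870 N·m clockwise.
Reaction R at support B is upward at 4.64 m, arm 4.64 m → moment R × 4.64 counterclockwise.
Setting net torque to zero: R × 4.64 = 1870 → R = 403 N.

R_B ≈ 403 N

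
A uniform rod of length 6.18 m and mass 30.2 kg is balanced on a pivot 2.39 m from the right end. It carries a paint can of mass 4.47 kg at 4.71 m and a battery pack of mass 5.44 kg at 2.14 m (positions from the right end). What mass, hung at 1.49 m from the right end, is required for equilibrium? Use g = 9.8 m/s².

Sum moments about the pivot (at 2.39 m from the right end) (the support reaction has zero arm there).
Beam weight: 30.2 × 9.8 = 296 N down at 3.09 m → arm 0.7 m, τ = 296 × 0.7 = 207.2 N·m counterclockwise.
Paint can: 4.47 × 9.8 = 43.81 N down at 4.71 m → arm 2.32 m, τ = 43.81 × 2.32 = 101.6 N·m counterclockwise.
Battery pack: 5.44 × 9.8 = 53.31 N down at 2.14 m → arm 0.25 m, τ = 53.31 × 0.25 = 13.33 N·m clockwise.
Net moment of known loads = 295.5 N·m counterclockwise.
An unknown mass m at 1.49 m has arm 0.9 m; its moment is m·g·0.9 clockwise.
Balancing moments: m × 9.8 × 0.9 = 295.5, giving m = 295.5 / (9.8 × 0.9) = 33.5 kg.

m ≈ 33.5 kg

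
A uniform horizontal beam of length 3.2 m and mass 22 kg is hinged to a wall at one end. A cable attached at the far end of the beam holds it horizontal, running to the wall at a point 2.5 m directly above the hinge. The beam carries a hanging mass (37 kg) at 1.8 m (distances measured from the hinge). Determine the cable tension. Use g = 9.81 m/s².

T ≈ 507 N

Taking torques about the hinge:
Beam weight: 22 × 9.81 = 215.8 N down at 1.6 m → arm 1.6 m, τ = 215.8 × 1.6 = 345.3 N·m clockwise.
Hanging mass: 37 × 9.81 = 363 N down at 1.8 m → arm 1.8 m, τ = 363 × 1.8 = 653.4 N·m clockwise.
Total clockwise load moment = 998.7 N·m.
The cable tension T acts at 3.2 m; only its component perpendicular to the beam, T sinθ, produces torque. sinθ = h/√(h²+d²) = 2.5/√(2.5²+3.2²) = 0.6156.
Balancing moments: T × 3.2 × 0.6156 = 998.7, giving T = 998.7 / 1.97 = 507 N.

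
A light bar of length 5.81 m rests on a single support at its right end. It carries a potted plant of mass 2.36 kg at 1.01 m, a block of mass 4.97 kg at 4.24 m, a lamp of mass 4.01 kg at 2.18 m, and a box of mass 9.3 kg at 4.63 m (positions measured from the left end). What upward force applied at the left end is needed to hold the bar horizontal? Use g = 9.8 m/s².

F ≈ 75.3 N

Take moments about the right end.
Potted plant: 2.36 × 9.8 = 23.13 N down at 1.01 m → arm 4.8 m, τ = 23.13 × 4.8 = 111 N·m counterclockwise.
Block: 4.97 × 9.8 = 48.71 N down at 4.24 m → arm 1.57 m, τ = 48.71 × 1.57 = 76.47 N·m counterclockwise.
Lamp: 4.01 × 9.8 = 39.3 N down at 2.18 m → arm 3.63 m, τ = 39.3 × 3.63 = 142.7 N·m counterclockwise.
Box: 9.3 × 9.8 = 91.14 N down at 4.63 m → arm 1.18 m, τ = 91.14 × 1.18 = 107.5 N·m counterclockwise.
Net moment of the loads = 437.7 N·m counterclockwise.
The upward force F acts at the left end, arm 5.81 m, giving F × 5.81 clockwise.
Balancing moments: F × 5.81 = 437.7, giving F = 437.7 / 5.81 = 75.3 N.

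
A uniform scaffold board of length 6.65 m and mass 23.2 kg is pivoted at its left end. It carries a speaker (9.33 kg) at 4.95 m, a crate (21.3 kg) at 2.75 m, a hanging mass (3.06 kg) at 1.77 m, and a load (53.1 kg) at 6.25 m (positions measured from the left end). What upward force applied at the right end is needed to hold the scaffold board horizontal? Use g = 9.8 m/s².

F ≈ 765 N

Taking torques about the left end:
Beam weight: 23.2 × 9.8 = 227.4 N down at 3.325 m → arm 3.325 m, τ = 227.4 × 3.325 = 756.1 N·m clockwise.
Speaker: 9.33 × 9.8 = 91.43 N down at 4.95 m → arm 4.95 m, τ = 91.43 × 4.95 = 452.6 N·m clockwise.
Crate: 21.3 × 9.8 = 208.7 N down at 2.75 m → arm 2.75 m, τ = 208.7 × 2.75 = 573.9 N·m clockwise.
Hanging mass: 3.06 × 9.8 = 29.99 N down at 1.77 m → arm 1.77 m, τ = 29.99 × 1.77 = 53.08 N·m clockwise.
Load: 53.1 × 9.8 = 520.4 N down at 6.25 m → arm 6.25 m, τ = 520.4 × 6.25 = 3252 N·m clockwise.
Net moment of the loads = 5088 N·m clockwise.
The upward force F acts at the right end, arm 6.65 m, giving F × 6.65 counterclockwise.
Setting net torque to zero: F × 6.65 = 5088 → F = 5088 / 6.65 = 765 N.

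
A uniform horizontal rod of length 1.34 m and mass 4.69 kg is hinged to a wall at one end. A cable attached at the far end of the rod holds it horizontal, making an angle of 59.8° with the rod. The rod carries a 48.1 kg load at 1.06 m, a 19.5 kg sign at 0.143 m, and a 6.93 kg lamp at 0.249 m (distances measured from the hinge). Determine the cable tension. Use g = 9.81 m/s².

T ≈ 497 N

Take moments about the hinge.
Beam weight: 4.69 × 9.81 = 46.01 N down at 0.67 m → arm 0.67 m, τ = 46.01 × 0.67 = 30.83 N·m clockwise.
Load: 48.1 × 9.81 = 471.9 N down at 1.06 m → arm 1.06 m, τ = 471.9 × 1.06 = 500.2 N·m clockwise.
Sign: 19.5 × 9.81 = 191.3 N down at 0.143 m → arm 0.143 m, τ = 191.3 × 0.143 = 27.36 N·m clockwise.
Lamp: 6.93 × 9.81 = 67.98 N down at 0.249 m → arm 0.249 m, τ = 67.98 × 0.249 = 16.93 N·m clockwise.
Total clockwise load moment = 575.3 N·m.
The cable tension T acts at 1.34 m; only its component perpendicular to the rod, T sinθ, produces torque. sin 59.8° = 0.8643.
Setting net torque to zero: T × 1.34 × 0.8643 = 575.3 → T = 575.3 / 1.158 = 497 N.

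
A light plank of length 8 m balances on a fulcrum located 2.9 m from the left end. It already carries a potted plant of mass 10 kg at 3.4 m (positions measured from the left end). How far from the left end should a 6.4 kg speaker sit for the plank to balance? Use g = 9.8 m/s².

Choose the fulcrum (at 2.9 m from the left end) as the axis so the support reaction has zero arm there.
Potted plant: 10 × 9.8 = 98 N down at 3.4 m → arm 0.5 m, τ = 98 × 0.5 = 49 N·m clockwise.
Net moment of existing loads = 49 N·m clockwise.
The speaker weighs 6.4 × 9.8 = 62.72 N and must supply an equal counterclockwise moment, so its lever arm about the fulcrum is 49 / 62.72 = 0.781 m.
That puts it at 2.9 − 0.781 = 2.12 m from the left end.

x ≈ 2.12 m from the left end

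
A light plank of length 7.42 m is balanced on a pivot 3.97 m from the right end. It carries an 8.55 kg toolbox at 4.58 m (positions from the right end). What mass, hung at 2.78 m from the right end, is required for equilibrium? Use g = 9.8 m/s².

m ≈ 4.38 kg

Sum moments about the pivot (at 3.97 m from the right end) (the support reaction has zero arm there).
Toolbox: 8.55 × 9.8 = 83.79 N down at 4.58 m → arm 0.61 m, τ = 83.79 × 0.61 = 51.11 N·m counterclockwise.
Net moment of known loads = 51.11 N·m counterclockwise.
An unknown mass m at 2.78 m has arm 1.19 m; its moment is m·g·1.19 clockwise.
Balancing moments: m × 9.8 × 1.19 = 51.11, giving m = 51.11 / (9.8 × 1.19) = 4.38 kg.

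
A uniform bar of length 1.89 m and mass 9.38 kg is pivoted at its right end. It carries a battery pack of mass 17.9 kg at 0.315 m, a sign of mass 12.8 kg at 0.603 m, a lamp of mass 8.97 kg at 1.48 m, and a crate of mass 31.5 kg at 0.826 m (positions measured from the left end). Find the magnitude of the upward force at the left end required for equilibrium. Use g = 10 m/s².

F ≈ 480 N

Take moments about the right end.
Beam weight: 9.38 × 10 = 93.8 N down at 0.945 m → arm 0.945 m, τ = 93.8 × 0.945 = 88.64 N·m counterclockwise.
Battery pack: 17.9 × 10 = 179 N down at 0.315 m → arm 1.575 m, τ = 179 × 1.575 = 281.9 N·m counterclockwise.
Sign: 12.8 × 10 = 128 N down at 0.603 m → arm 1.287 m, τ = 128 × 1.287 = 164.7 N·m counterclockwise.
Lamp: 8.97 × 10 = 89.7 N down at 1.48 m → arm 0.41 m, τ = 89.7 × 0.41 = 36.78 N·m counterclockwise.
Crate: 31.5 × 10 = 315 N down at 0.826 m → arm 1.064 m, τ = 315 × 1.064 = 335.2 N·m counterclockwise.
Net moment of the loads = 907.2 N·m counterclockwise.
The upward force F acts at the left end, arm 1.89 m, giving F × 1.89 clockwise.
For rotational equilibrium, F × 1.89 = 907.2, so F = 907.2 / 1.89 = 480 N.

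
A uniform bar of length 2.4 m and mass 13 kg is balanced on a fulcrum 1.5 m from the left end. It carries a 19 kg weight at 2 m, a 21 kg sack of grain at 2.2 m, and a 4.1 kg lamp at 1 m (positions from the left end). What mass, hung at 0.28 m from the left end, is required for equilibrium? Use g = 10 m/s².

m ≈ 15 kg

Sum moments about the fulcrum (at 1.5 m from the left end) (the support reaction has zero arm there).
Beam weight: 13 × 10 = 130 N down at 1.2 m → arm 0.3 m, τ = 130 × 0.3 = 39 N·m counterclockwise.
Weight: 19 × 10 = 190 N down at 2 m → arm 0.5 m, τ = 190 × 0.5 = 95 N·m clockwise.
Sack of grain: 21 × 10 = 210 N down at 2.2 m → arm 0.7 m, τ = 210 × 0.7 = 147 N·m clockwise.
Lamp: 4.1 × 10 = 41 N down at 1 m → arm 0.5 m, τ = 41 × 0.5 = 20.5 N·m counterclockwise.
Net moment of known loads = 182.5 N·m clockwise.
An unknown mass m at 0.28 m has arm 1.22 m; its moment is m·g·1.22 counterclockwise.
Balancing moments: m × 10 × 1.22 = 182.5, giving m = 182.5 / (10 × 1.22) = 15 kg.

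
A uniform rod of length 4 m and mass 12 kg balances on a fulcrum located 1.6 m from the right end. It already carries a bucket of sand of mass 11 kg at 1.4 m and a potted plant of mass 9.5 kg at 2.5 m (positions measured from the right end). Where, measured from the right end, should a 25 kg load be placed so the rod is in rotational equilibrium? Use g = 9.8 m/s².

About the fulcrum (at 1.6 m from the right end):
Beam weight: 12 × 9.8 = 117.6 N down at 2 m → arm 0.4 m, τ = 117.6 × 0.4 = 47.04 N·m counterclockwise.
Bucket of sand: 11 × 9.8 = 107.8 N down at 1.4 m → arm 0.2 m, τ = 107.8 × 0.2 = 21.56 N·m clockwise.
Potted plant: 9.5 × 9.8 = 93.1 N down at 2.5 m → arm 0.9 m, τ = 93.1 × 0.9 = 83.79 N·m counterclockwise.
Net moment of existing loads = 109.3 N·m counterclockwise.
The load weighs 25 × 9.8 = 245 N and must supply an equal clockwise moment, so its lever arm about the fulcrum is 109.3 / 245 = 0.446 m.
That puts it at 1.6 − 0.446 = 1.15 m from the right end.

x ≈ 1.15 m from the right end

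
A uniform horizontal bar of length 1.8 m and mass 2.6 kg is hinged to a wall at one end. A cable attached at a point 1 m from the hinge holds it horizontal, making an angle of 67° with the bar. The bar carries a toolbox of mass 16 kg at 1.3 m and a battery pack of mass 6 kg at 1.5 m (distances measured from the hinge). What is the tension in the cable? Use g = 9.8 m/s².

T ≈ 342 N

About the hinge:
Beam weight: 2.6 × 9.8 = 25.48 N down at 0.9 m → arm 0.9 m, τ = 25.48 × 0.9 = 22.93 N·m clockwise.
Toolbox: 16 × 9.8 = 156.8 N down at 1.3 m → arm 1.3 m, τ = 156.8 × 1.3 = 203.8 N·m clockwise.
Battery pack: 6 × 9.8 = 58.8 N down at 1.5 m → arm 1.5 m, τ = 58.8 × 1.5 = 88.2 N·m clockwise.
Total clockwise load moment = 314.9 N·m.
The cable tension T acts at 1 m; only its component perpendicular to the bar, T sinθ, produces torque. sin 67° = 0.9205.
For rotational equilibrium, T × 1 × 0.9205 = 314.9, so T = 314.9 / 0.9205 = 342 N.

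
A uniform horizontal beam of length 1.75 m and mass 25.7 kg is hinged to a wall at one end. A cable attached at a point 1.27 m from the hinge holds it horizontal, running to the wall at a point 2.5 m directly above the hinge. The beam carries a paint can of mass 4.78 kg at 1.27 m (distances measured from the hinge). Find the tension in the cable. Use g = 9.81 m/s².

T ≈ 247 N

Take moments about the hinge.
Beam weight: 25.7 × 9.81 = 252.1 N down at 0.875 m → arm 0.875 m, τ = 252.1 × 0.875 = 220.6 N·m clockwise.
Paint can: 4.78 × 9.81 = 46.89 N down at 1.27 m → arm 1.27 m, τ = 46.89 × 1.27 = 59.55 N·m clockwise.
Total clockwise load moment = 280.1 N·m.
The cable tension T acts at 1.27 m; only its component perpendicular to the beam, T sinθ, produces torque. sinθ = h/√(h²+d²) = 2.5/√(2.5²+1.27²) = 0.8916.
For rotational equilibrium, T × 1.27 × 0.8916 = 280.1, so T = 280.1 / 1.132 = 247 N.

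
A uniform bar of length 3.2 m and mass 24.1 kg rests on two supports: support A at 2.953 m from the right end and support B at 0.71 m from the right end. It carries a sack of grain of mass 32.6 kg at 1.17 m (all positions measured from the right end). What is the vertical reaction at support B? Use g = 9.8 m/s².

Choose support A as the axis so its reaction then has zero moment arm.
Beam weight: 24.1 × 9.8 = 236.2 N down at 1.6 m → arm 1.353 m, τ = 236.2 × 1.353 = 319.6 N·m clockwise.
Sack of grain: 32.6 × 9.8 = 319.5 N down at 1.17 m → arm 1.783 m, τ = 319.5 × 1.783 = 569.7 N·m clockwise.
Net load moment about support A = 889.3 N·m clockwise.
Reaction R at support B is upward at 0.71 m, arm 2.243 m → moment R × 2.243 counterclockwise.
Setting net torque to zero: R × 2.243 = 889.3 → R = 396 N.

R_B ≈ 396 N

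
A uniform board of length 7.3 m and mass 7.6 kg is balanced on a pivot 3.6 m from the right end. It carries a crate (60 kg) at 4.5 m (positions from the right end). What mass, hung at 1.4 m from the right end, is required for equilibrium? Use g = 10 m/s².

m ≈ 24.7 kg

About the pivot (at 3.6 m from the right end):
Beam weight: 7.6 × 10 = 76 N down at 3.65 m → arm 0.05 m, τ = 76 × 0.05 = 3.8 N·m counterclockwise.
Crate: 60 × 10 = 600 N down at 4.5 m → arm 0.9 m, τ = 600 × 0.9 = 540 N·m counterclockwise.
Net moment of known loads = 543.8 N·m counterclockwise.
An unknown mass m at 1.4 m has arm 2.2 m; its moment is m·g·2.2 clockwise.
Στ = 0 ⇒ m × 10 × 2.2 = 543.8 ⇒ m = 543.8 / (10 × 2.2) = 24.7 kg.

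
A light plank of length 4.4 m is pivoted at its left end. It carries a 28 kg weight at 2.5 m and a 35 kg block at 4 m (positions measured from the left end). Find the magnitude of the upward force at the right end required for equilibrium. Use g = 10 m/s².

F ≈ 477 N

Sum moments about the left end (the unknown pivot reaction has zero arm there).
Weight: 28 × 10 = 280 N down at 2.5 m → arm 2.5 m, τ = 280 × 2.5 = 700 N·m clockwise.
Block: 35 × 10 = 350 N down at 4 m → arm 4 m, τ = 350 × 4 = 1400 N·m clockwise.
Net moment of the loads = 2100 N·m clockwise.
The upward force F acts at the right end, arm 4.4 m, giving F × 4.4 counterclockwise.
Στ = 0 ⇒ F × 4.4 = 2100 ⇒ F = 2100 / 4.4 = 477 N.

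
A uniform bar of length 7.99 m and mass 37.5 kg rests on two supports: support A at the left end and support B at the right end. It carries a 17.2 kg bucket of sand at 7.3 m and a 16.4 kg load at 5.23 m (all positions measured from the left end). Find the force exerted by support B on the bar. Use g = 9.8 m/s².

R_B ≈ 443 N

Sum moments about support A (its reaction then has zero moment arm).
Beam weight: 37.5 × 9.8 = 367.5 N down at 3.995 m → arm 3.995 m, τ = 367.5 × 3.995 = 1468 N·m clockwise.
Bucket of sand: 17.2 × 9.8 = 168.6 N down at 7.3 m → arm 7.3 m, τ = 168.6 × 7.3 = 1231 N·m clockwise.
Load: 16.4 × 9.8 = 160.7 N down at 5.23 m → arm 5.23 m, τ = 160.7 × 5.23 = 840.5 N·m clockwise.
Net load moment about support A = 3540 N·m clockwise.
Reaction R at support B is upward at 7.99 m, arm 7.99 m → moment R × 7.99 counterclockwise.
For rotational equilibrium, R × 7.99 = 3540, so R = 443 N.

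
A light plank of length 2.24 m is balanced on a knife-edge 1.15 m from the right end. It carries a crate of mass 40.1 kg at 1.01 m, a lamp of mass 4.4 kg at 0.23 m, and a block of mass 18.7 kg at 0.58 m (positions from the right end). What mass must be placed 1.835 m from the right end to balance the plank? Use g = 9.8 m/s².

About the knife-edge (at 1.15 m from the right end):
Crate: 40.1 × 9.8 = 393 N down at 1.01 m → arm 0.14 m, τ = 393 × 0.14 = 55.02 N·m clockwise.
Lamp: 4.4 × 9.8 = 43.12 N down at 0.23 m → arm 0.92 m, τ = 43.12 × 0.92 = 39.67 N·m clockwise.
Block: 18.7 × 9.8 = 183.3 N down at 0.58 m → arm 0.57 m, τ = 183.3 × 0.57 = 104.5 N·m clockwise.
Net moment of known loads = 199.2 N·m clockwise.
An unknown mass m at 1.835 m has arm 0.685 m; its moment is m·g·0.685 counterclockwise.
Setting net torque to zero: m × 9.8 × 0.685 = 199.2 → m = 199.2 / (9.8 × 0.685) = 29.7 kg.

m ≈ 29.7 kg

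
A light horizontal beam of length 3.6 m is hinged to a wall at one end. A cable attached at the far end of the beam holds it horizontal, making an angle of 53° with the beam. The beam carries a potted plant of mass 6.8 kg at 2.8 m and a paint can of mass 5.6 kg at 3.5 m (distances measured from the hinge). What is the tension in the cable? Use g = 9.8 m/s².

T ≈ 132 N

Take moments about the hinge.
Potted plant: 6.8 × 9.8 = 66.64 N down at 2.8 m → arm 2.8 m, τ = 66.64 × 2.8 = 186.6 N·m clockwise.
Paint can: 5.6 × 9.8 = 54.88 N down at 3.5 m → arm 3.5 m, τ = 54.88 × 3.5 = 192.1 N·m clockwise.
Total clockwise load moment = 378.7 N·m.
The cable tension T acts at 3.6 m; only its component perpendicular to the beam, T sinθ, produces torque. sin 53° = 0.7986.
Setting net torque to zero: T × 3.6 × 0.7986 = 378.7 → T = 378.7 / 2.875 = 132 N.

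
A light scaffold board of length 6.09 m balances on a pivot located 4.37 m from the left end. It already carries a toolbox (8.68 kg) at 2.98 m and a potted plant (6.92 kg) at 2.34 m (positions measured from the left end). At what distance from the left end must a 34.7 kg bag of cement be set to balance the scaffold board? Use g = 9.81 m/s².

Taking torques about the pivot (at 4.37 m from the left end):
Toolbox: 8.68 × 9.81 = 85.15 N down at 2.98 m → arm 1.39 m, τ = 85.15 × 1.39 = 118.4 N·m counterclockwise.
Potted plant: 6.92 × 9.81 = 67.89 N down at 2.34 m → arm 2.03 m, τ = 67.89 × 2.03 = 137.8 N·m counterclockwise.
Net moment of existing loads = 256.2 N·m counterclockwise.
The bag of cement weighs 34.7 × 9.81 = 340.4 N and must supply an equal clockwise moment, so its lever arm about the pivot is 256.2 / 340.4 = 0.753 m.
That puts it at 4.37 + 0.753 = 5.12 m from the left end.

x ≈ 5.12 m from the left end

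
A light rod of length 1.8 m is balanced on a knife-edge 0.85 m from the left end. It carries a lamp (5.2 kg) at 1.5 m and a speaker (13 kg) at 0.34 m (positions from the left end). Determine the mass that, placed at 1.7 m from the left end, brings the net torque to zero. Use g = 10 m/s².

About the knife-edge (at 0.85 m from the left end):
Lamp: 5.2 × 10 = 52 N down at 1.5 m → arm 0.65 m, τ = 52 × 0.65 = 33.8 N·m clockwise.
Speaker: 13 × 10 = 130 N down at 0.34 m → arm 0.51 m, τ = 130 × 0.51 = 66.3 N·m counterclockwise.
Net moment of known loads = 32.5 N·m counterclockwise.
An unknown mass m at 1.7 m has arm 0.85 m; its moment is m·g·0.85 clockwise.
Balancing moments: m × 10 × 0.85 = 32.5, giving m = 32.5 / (10 × 0.85) = 3.82 kg.

m ≈ 3.82 kg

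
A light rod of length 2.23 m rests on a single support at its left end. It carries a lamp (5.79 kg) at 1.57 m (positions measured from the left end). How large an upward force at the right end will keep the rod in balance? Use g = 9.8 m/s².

F ≈ 39.9 N

Sum moments about the left end (the unknown pivot reaction has zero arm there).
Lamp: 5.79 × 9.8 = 56.74 N down at 1.57 m → arm 1.57 m, τ = 56.74 × 1.57 = 89.08 N·m clockwise.
Net moment of the loads = 89.08 N·m clockwise.
The upward force F acts at the right end, arm 2.23 m, giving F × 2.23 counterclockwise.
Balancing moments: F × 2.23 = 89.08, giving F = 89.08 / 2.23 = 39.9 N.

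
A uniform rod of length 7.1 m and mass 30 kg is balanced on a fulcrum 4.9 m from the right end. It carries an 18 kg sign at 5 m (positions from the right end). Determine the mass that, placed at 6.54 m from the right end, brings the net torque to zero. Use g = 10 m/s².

m ≈ 23.6 kg

Taking torques about the fulcrum (at 4.9 m from the right end):
Beam weight: 30 × 10 = 300 N down at 3.55 m → arm 1.35 m, τ = 300 × 1.35 = 405 N·m clockwise.
Sign: 18 × 10 = 180 N down at 5 m → arm 0.1 m, τ = 180 × 0.1 = 18 N·m counterclockwise.
Net moment of known loads = 387 N·m clockwise.
An unknown mass m at 6.54 m has arm 1.64 m; its moment is m·g·1.64 counterclockwise.
Setting net torque to zero: m × 10 × 1.64 = 387 → m = 387 / (10 × 1.64) = 23.6 kg.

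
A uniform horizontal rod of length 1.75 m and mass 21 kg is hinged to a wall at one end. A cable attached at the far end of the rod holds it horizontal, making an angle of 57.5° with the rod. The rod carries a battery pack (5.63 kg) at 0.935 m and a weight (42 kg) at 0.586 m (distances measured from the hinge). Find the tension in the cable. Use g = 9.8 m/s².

T ≈ 320 N

Sum moments about the hinge (the unknown hinge reaction has zero arm there).
Beam weight: 21 × 9.8 = 205.8 N down at 0.875 m → arm 0.875 m, τ = 205.8 × 0.875 = 180.1 N·m clockwise.
Battery pack: 5.63 × 9.8 = 55.17 N down at 0.935 m → arm 0.935 m, τ = 55.17 × 0.935 = 51.58 N·m clockwise.
Weight: 42 × 9.8 = 411.6 N down at 0.586 m → arm 0.586 m, τ = 411.6 × 0.586 = 241.2 N·m clockwise.
Total clockwise load moment = 472.9 N·m.
The cable tension T acts at 1.75 m; only its component perpendicular to the rod, T sinθ, produces torque. sin 57.5° = 0.8434.
Setting net torque to zero: T × 1.75 × 0.8434 = 472.9 → T = 472.9 / 1.476 = 320 N.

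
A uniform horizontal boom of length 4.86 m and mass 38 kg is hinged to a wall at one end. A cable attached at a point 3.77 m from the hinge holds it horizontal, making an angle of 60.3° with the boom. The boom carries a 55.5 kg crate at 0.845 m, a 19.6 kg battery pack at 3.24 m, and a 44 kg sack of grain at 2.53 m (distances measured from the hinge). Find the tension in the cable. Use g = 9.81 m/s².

About the hinge:
Beam weight: 38 × 9.81 = 372.8 N down at 2.43 m → arm 2.43 m, τ = 372.8 × 2.43 = 905.9 N·m clockwise.
Crate: 55.5 × 9.81 = 544.5 N down at 0.845 m → arm 0.845 m, τ = 544.5 × 0.845 = 460.1 N·m clockwise.
Battery pack: 19.6 × 9.81 = 192.3 N down at 3.24 m → arm 3.24 m, τ = 192.3 × 3.24 = 623.1 N·m clockwise.
Sack of grain: 44 × 9.81 = 431.6 N down at 2.53 m → arm 2.53 m, τ = 431.6 × 2.53 = 1092 N·m clockwise.
Total clockwise load moment = 3081 N·m.
The cable tension T acts at 3.77 m; only its component perpendicular to the boom, T sinθ, produces torque. sin 60.3° = 0.8686.
Setting net torque to zero: T × 3.77 × 0.8686 = 3081 → T = 3081 / 3.275 = 941 N.

T ≈ 941 N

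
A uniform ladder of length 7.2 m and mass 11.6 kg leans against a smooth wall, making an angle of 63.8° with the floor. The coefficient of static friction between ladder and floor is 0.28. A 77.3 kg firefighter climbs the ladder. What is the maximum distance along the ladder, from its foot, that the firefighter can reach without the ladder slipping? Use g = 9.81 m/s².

About the foot of the ladder:
Ladder weight 11.6×9.81 = 113.8 N acts at 3.6 m along the ladder; its horizontal arm is 3.6·cos63.8° = 1.589 m → τ = 180.8 N·m clockwise.
Firefighter weight 77.3×9.81 = 758.3 N at distance d → arm d·cos63.8° → τ = 758.3·d·0.4415 clockwise.
Wall normal N at the top has arm L sinθ = 6.46 m counterclockwise, so Στ = 0 gives N·6.46 = 180.8 + 334.8·d.
ΣFy = 0 ⇒ N_floor = 872.1 N, so the maximum friction is μ_s·N_floor = 0.28×872.1 = 244.2 N. ΣFx = 0 ⇒ N_wall = f, so at the slipping point N = 244.2 N.
Substituting: 244.2×6.46 = 180.8 + 334.8·d ⇒ d = (1578 − 180.8) / 334.8 = 4.17 m.

d ≈ 4.17 m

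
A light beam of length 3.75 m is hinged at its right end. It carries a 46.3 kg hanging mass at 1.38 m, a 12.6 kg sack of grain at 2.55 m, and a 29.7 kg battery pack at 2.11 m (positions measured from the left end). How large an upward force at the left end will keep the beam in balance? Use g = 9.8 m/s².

Taking torques about the right end:
Hanging mass: 46.3 × 9.8 = 453.7 N down at 1.38 m → arm 2.37 m, τ = 453.7 × 2.37 = 1075 N·m counterclockwise.
Sack of grain: 12.6 × 9.8 = 123.5 N down at 2.55 m → arm 1.2 m, τ = 123.5 × 1.2 = 148.2 N·m counterclockwise.
Battery pack: 29.7 × 9.8 = 291.1 N down at 2.11 m → arm 1.64 m, τ = 291.1 × 1.64 = 477.4 N·m counterclockwise.
Net moment of the loads = 1701 N·m counterclockwise.
The upward force F acts at the left end, arm 3.75 m, giving F × 3.75 clockwise.
For rotational equilibrium, F × 3.75 = 1701, so F = 1701 / 3.75 = 454 N.

F ≈ 454 N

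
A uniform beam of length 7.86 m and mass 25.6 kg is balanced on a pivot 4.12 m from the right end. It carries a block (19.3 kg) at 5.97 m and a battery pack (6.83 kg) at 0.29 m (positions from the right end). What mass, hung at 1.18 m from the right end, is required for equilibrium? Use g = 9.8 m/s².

Taking torques about the pivot (at 4.12 m from the right end):
Beam weight: 25.6 × 9.8 = 250.9 N down at 3.93 m → arm 0.19 m, τ = 250.9 × 0.19 = 47.67 N·m clockwise.
Block: 19.3 × 9.8 = 189.1 N down at 5.97 m → arm 1.85 m, τ = 189.1 × 1.85 = 349.8 N·m counterclockwise.
Battery pack: 6.83 × 9.8 = 66.93 N down at 0.29 m → arm 3.83 m, τ = 66.93 × 3.83 = 256.3 N·m clockwise.
Net moment of known loads = 45.83 N·m counterclockwise.
An unknown mass m at 1.18 m has arm 2.94 m; its moment is m·g·2.94 clockwise.
Balancing moments: m × 9.8 × 2.94 = 45.83, giving m = 45.83 / (9.8 × 2.94) = 1.59 kg.

m ≈ 1.59 kg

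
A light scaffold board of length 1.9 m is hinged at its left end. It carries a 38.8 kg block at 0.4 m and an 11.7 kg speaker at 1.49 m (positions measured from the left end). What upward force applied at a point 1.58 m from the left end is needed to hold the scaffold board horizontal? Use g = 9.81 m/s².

Choose the left end as the axis so the unknown pivot reaction has zero arm there.
Block: 38.8 × 9.81 = 380.6 N down at 0.4 m → arm 0.4 m, τ = 380.6 × 0.4 = 152.2 N·m clockwise.
Speaker: 11.7 × 9.81 = 114.8 N down at 1.49 m → arm 1.49 m, τ = 114.8 × 1.49 = 171.1 N·m clockwise.
Net moment of the loads = 323.3 N·m clockwise.
The upward force F acts at a point 1.58 m from the left end, arm 1.58 m, giving F × 1.58 counterclockwise.
Στ = 0 ⇒ F × 1.58 = 323.3 ⇒ F = 323.3 / 1.58 = 205 N.

F ≈ 205 N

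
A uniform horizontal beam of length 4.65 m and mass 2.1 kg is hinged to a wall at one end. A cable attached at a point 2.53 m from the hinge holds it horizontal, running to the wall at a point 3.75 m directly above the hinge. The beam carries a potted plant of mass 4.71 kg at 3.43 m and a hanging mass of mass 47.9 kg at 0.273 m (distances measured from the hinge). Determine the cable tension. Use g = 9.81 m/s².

Take moments about the hinge.
Beam weight: 2.1 × 9.81 = 20.6 N down at 2.325 m → arm 2.325 m, τ = 20.6 × 2.325 = 47.9 N·m clockwise.
Potted plant: 4.71 × 9.81 = 46.21 N down at 3.43 m → arm 3.43 m, τ = 46.21 × 3.43 = 158.5 N·m clockwise.
Hanging mass: 47.9 × 9.81 = 469.9 N down at 0.273 m → arm 0.273 m, τ = 469.9 × 0.273 = 128.3 N·m clockwise.
Total clockwise load moment = 334.7 N·m.
The cable tension T acts at 2.53 m; only its component perpendicular to the beam, T sinθ, produces torque. sinθ = h/√(h²+d²) = 3.75/√(3.75²+2.53²) = 0.829.
Balancing moments: T × 2.53 × 0.829 = 334.7, giving T = 334.7 / 2.097 = 160 N.

T ≈ 160 N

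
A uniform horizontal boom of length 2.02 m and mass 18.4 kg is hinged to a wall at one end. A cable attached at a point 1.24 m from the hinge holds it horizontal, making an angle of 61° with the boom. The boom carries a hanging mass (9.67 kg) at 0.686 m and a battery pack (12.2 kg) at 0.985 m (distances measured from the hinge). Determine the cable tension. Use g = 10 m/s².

T ≈ 343 N

About the hinge:
Beam weight: 18.4 × 10 = 184 N down at 1.01 m → arm 1.01 m, τ = 184 × 1.01 = 185.8 N·m clockwise.
Hanging mass: 9.67 × 10 = 96.7 N down at 0.686 m → arm 0.686 m, τ = 96.7 × 0.686 = 66.34 N·m clockwise.
Battery pack: 12.2 × 10 = 122 N down at 0.985 m → arm 0.985 m, τ = 122 × 0.985 = 120.2 N·m clockwise.
Total clockwise load moment = 372.3 N·m.
The cable tension T acts at 1.24 m; only its component perpendicular to the boom, T sinθ, produces torque. sin 61° = 0.8746.
For rotational equilibrium, T × 1.24 × 0.8746 = 372.3, so T = 372.3 / 1.085 = 343 N.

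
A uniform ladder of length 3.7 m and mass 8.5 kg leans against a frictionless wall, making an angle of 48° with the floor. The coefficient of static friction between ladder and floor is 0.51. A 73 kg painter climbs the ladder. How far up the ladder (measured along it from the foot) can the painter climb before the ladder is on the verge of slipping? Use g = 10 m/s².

d ≈ 2.12 m

Take moments about the foot of the ladder.
Ladder weight 8.5×10 = 85 N acts at 1.85 m along the ladder; its horizontal arm is 1.85·cos48° = 1.238 m → τ = 105.2 N·m clockwise.
Painter weight 73×10 = 730 N at distance d → arm d·cos48° → τ = 730·d·0.6691 clockwise.
Wall normal N at the top has arm L sinθ = 2.75 m counterclockwise, so Στ = 0 gives N·2.75 = 105.2 + 488.4·d.
ΣFy = 0 ⇒ N_floor = 815 N, so the maximum friction is μ_s·N_floor = 0.51×815 = 415.7 N. ΣFx = 0 ⇒ N_wall = f, so at the slipping point N = 415.7 N.
Substituting: 415.7×2.75 = 105.2 + 488.4·d ⇒ d = (1143 − 105.2) / 488.4 = 2.12 m.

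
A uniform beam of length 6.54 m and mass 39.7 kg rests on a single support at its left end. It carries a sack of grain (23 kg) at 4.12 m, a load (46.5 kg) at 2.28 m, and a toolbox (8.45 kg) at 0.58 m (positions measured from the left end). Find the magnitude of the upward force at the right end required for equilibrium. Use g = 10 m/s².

Taking torques about the left end:
Beam weight: 39.7 × 10 = 397 N down at 3.27 m → arm 3.27 m, τ = 397 × 3.27 = 1298 N·m clockwise.
Sack of grain: 23 × 10 = 230 N down at 4.12 m → arm 4.12 m, τ = 230 × 4.12 = 947.6 N·m clockwise.
Load: 46.5 × 10 = 465 N down at 2.28 m → arm 2.28 m, τ = 465 × 2.28 = 1060 N·m clockwise.
Toolbox: 8.45 × 10 = 84.5 N down at 0.58 m → arm 0.58 m, τ = 84.5 × 0.58 = 49.01 N·m clockwise.
Net moment of the loads = 3355 N·m clockwise.
The upward force F acts at the right end, arm 6.54 m, giving F × 6.54 counterclockwise.
Setting net torque to zero: F × 6.54 = 3355 → F = 3355 / 6.54 = 513 N.

F ≈ 513 N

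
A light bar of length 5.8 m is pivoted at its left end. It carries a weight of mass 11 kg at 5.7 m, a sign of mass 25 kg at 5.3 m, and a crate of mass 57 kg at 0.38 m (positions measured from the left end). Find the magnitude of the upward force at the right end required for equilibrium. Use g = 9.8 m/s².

Take moments about the left end.
Weight: 11 × 9.8 = 107.8 N down at 5.7 m → arm 5.7 m, τ = 107.8 × 5.7 = 614.5 N·m clockwise.
Sign: 25 × 9.8 = 245 N down at 5.3 m → arm 5.3 m, τ = 245 × 5.3 = 1298 N·m clockwise.
Crate: 57 × 9.8 = 558.6 N down at 0.38 m → arm 0.38 m, τ = 558.6 × 0.38 = 212.3 N·m clockwise.
Net moment of the loads = 2125 N·m clockwise.
The upward force F acts at the right end, arm 5.8 m, giving F × 5.8 counterclockwise.
Setting net torque to zero: F × 5.8 = 2125 → F = 2125 / 5.8 = 366 N.

F ≈ 366 N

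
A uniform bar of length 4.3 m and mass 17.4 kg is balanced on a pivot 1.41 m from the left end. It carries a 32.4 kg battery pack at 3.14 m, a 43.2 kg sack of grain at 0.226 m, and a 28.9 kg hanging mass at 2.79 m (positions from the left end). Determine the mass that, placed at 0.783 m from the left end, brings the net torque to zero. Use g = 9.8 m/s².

Take moments about the pivot (at 1.41 m from the left end).
Beam weight: 17.4 × 9.8 = 170.5 N down at 2.15 m → arm 0.74 m, τ = 170.5 × 0.74 = 126.2 N·m clockwise.
Battery pack: 32.4 × 9.8 = 317.5 N down at 3.14 m → arm 1.73 m, τ = 317.5 × 1.73 = 549.3 N·m clockwise.
Sack of grain: 43.2 × 9.8 = 423.4 N down at 0.226 m → arm 1.184 m, τ = 423.4 × 1.184 = 501.3 N·m counterclockwise.
Hanging mass: 28.9 × 9.8 = 283.2 N down at 2.79 m → arm 1.38 m, τ = 283.2 × 1.38 = 390.8 N·m clockwise.
Net moment of known loads = 565 N·m clockwise.
An unknown mass m at 0.783 m has arm 0.627 m; its moment is m·g·0.627 counterclockwise.
Balancing moments: m × 9.8 × 0.627 = 565, giving m = 565 / (9.8 × 0.627) = 92 kg.

m ≈ 92 kg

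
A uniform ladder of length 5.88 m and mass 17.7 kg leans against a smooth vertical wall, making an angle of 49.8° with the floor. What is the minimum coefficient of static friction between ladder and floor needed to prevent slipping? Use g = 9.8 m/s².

μ_min ≈ 0.423

Taking torques about the foot of the ladder:
Ladder weight 17.7×9.8 = 173.5 N acts at 2.94 m along the ladder; its horizontal arm is 2.94·cos49.8° = 1.898 m → τ = 329.3 N·m clockwise.
Wall normal N acts horizontally at the top; its moment arm is the height L sinθ = 5.88·sin49.8° = 4.491 m, counterclockwise.
Στ = 0 ⇒ N × 4.491 = 329.3 ⇒ N = 73.32 N.
ΣFx = 0 ⇒ f = N_wall = 73.32 N. ΣFy = 0 ⇒ N_floor = 173.5 N.
μ_min = f / N_floor = 73.32 / 173.5 = 0.423.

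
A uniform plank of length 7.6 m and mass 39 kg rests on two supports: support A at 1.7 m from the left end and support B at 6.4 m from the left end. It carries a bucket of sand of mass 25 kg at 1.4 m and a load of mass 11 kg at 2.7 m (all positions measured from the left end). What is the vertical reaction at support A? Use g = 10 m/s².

R_A ≈ 568 N

Take moments about support B.
Beam weight: 39 × 10 = 390 N down at 3.8 m → arm 2.6 m, τ = 390 × 2.6 = 1014 N·m counterclockwise.
Bucket of sand: 25 × 10 = 250 N down at 1.4 m → arm 5 m, τ = 250 × 5 = 1250 N·m counterclockwise.
Load: 11 × 10 = 110 N down at 2.7 m → arm 3.7 m, τ = 110 × 3.7 = 407 N·m counterclockwise.
Net load moment about support B = 2671 N·m counterclockwise.
Reaction R at support A is upward at 1.7 m, arm 4.7 m → moment R × 4.7 clockwise.
Στ = 0 ⇒ R × 4.7 = 2671 ⇒ R = 568 N.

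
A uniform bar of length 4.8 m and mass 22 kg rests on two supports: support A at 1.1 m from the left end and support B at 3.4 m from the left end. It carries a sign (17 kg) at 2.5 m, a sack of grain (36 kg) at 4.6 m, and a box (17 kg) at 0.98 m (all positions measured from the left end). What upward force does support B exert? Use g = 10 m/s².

Choose support A as the axis so its reaction then has zero moment arm.
Beam weight: 22 × 10 = 220 N down at 2.4 m → arm 1.3 m, τ = 220 × 1.3 = 286 N·m clockwise.
Sign: 17 × 10 = 170 N down at 2.5 m → arm 1.4 m, τ = 170 × 1.4 = 238 N·m clockwise.
Sack of grain: 36 × 10 = 360 N down at 4.6 m → arm 3.5 m, τ = 360 × 3.5 = 1260 N·m clockwise.
Box: 17 × 10 = 170 N down at 0.98 m → arm 0.12 m, τ = 170 × 0.12 = 20.4 N·m counterclockwise.
Net load moment about support A = 1764 N·m clockwise.
Reaction R at support B is upward at 3.4 m, arm 2.3 m → moment R × 2.3 counterclockwise.
For rotational equilibrium, R × 2.3 = 1764, so R = 767 N.

R_B ≈ 767 N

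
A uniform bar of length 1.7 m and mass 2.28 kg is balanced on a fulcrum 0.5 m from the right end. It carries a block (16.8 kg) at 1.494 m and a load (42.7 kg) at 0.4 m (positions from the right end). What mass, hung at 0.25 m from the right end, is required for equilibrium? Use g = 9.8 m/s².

m ≈ 52.9 kg

Taking torques about the fulcrum (at 0.5 m from the right end):
Beam weight: 2.28 × 9.8 = 22.34 N down at 0.85 m → arm 0.35 m, τ = 22.34 × 0.35 = 7.819 N·m counterclockwise.
Block: 16.8 × 9.8 = 164.6 N down at 1.494 m → arm 0.994 m, τ = 164.6 × 0.994 = 163.6 N·m counterclockwise.
Load: 42.7 × 9.8 = 418.5 N down at 0.4 m → arm 0.1 m, τ = 418.5 × 0.1 = 41.85 N·m clockwise.
Net moment of known loads = 129.6 N·m counterclockwise.
An unknown mass m at 0.25 m has arm 0.25 m; its moment is m·g·0.25 clockwise.
Στ = 0 ⇒ m × 9.8 × 0.25 = 129.6 ⇒ m = 129.6 / (9.8 × 0.25) = 52.9 kg.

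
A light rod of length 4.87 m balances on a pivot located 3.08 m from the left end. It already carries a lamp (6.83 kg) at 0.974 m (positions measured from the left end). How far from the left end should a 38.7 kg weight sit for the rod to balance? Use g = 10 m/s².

About the pivot (at 3.08 m from the left end):
Lamp: 6.83 × 10 = 68.3 N down at 0.974 m → arm 2.106 m, τ = 68.3 × 2.106 = 143.8 N·m counterclockwise.
Net moment of existing loads = 143.8 N·m counterclockwise.
The weight weighs 38.7 × 10 = 387 N and must supply an equal clockwise moment, so its lever arm about the pivot is 143.8 / 387 = 0.372 m.
That puts it at 3.08 + 0.372 = 3.45 m from the left end.

x ≈ 3.45 m from the left end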